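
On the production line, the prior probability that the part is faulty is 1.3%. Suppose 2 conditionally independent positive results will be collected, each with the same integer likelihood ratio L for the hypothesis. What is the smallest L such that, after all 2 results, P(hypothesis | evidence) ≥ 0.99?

Prior odds = 0.013/0.987 = 13/987.
Target odds = 0.99/0.01 = 99.
Need L² ≥ 99 ÷ (13/987) = 97713/13.
86² = 7396 < 97713/13 ≤ 7569 = 87², so L = 87.

87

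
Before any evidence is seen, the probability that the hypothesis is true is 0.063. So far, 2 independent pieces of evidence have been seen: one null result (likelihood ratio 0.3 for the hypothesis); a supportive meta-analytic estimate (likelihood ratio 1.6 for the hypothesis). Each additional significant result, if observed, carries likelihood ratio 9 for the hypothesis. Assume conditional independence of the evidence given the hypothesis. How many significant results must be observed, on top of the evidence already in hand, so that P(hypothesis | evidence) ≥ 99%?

4

Prior odds = 0.063/0.937 = 63/937.
Combined Bayes factor of the evidence already in hand = 0.3 × 1.6 = 0.48.
Odds after that evidence = (63/937) × 0.48 = 756/23425.
Target odds = 0.99/0.01 = 99.
Need 9ⁿ ≥ 99 ÷ (756/23425) = 257675/84.
9³ = 729 falls short of 257675/84 but 9⁴ = 6561 reaches it, so n = 4.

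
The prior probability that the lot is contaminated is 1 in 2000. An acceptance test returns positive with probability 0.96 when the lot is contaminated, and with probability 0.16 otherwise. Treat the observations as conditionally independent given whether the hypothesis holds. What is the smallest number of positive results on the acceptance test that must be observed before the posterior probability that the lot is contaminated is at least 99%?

Prior odds: 0.0005 ÷ 0.9995 = 1/1999.
Likelihood ratio of a positive result = 0.96/0.16 = 6.
Target odds: 0.99 ÷ 0.01 = 99.
Need (1/1999) × 6ⁿ ≥ 99, i.e. 6ⁿ ≥ 197901.
6⁶ = 46656 falls short of 197901 but 6⁷ = 279936 reaches it, so n = 7.

7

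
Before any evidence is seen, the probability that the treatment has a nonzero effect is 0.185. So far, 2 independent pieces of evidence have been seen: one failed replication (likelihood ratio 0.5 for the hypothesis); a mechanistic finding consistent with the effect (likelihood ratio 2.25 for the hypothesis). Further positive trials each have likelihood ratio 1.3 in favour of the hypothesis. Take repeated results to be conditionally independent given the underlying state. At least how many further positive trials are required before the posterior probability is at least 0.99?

Prior odds = 0.185/0.815 = 37/163.
Combined Bayes factor of the evidence already in hand = 0.5 × 2.25 = 1.125.
Odds after that evidence = (37/163) × 1.125 = 333/1304.
Target odds = 0.99/0.01 = 99.
Need 1.3ⁿ ≥ 99 ÷ (333/1304) = 14344/37.
1.3²² ≈321.184 falls short of 14344/37 but 1.3²³ ≈417.539 reaches it, so n = 23.

23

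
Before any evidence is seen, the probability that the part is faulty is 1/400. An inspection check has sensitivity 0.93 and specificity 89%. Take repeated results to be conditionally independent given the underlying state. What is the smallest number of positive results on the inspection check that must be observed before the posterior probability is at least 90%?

Prior odds = 0.0025/0.9975 = 1/399.
False-positive rate = 1 − 0.89 = 0.11; likelihood ratio of a positive = 0.93/0.11 = 93/11.
Target posterior odds = 0.9/0.1 = 9.
Require (93/11)ⁿ ≥ 9 ÷ (1/399) = 3591.
(93/11)³ = 804357/1331 falls short of 3591 but (93/11)⁴ = 74805201/14641 reaches it, so n = 4.

4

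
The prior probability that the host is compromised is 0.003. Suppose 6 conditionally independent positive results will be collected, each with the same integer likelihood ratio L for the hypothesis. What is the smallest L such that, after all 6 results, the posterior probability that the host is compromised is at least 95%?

Prior odds = 0.003/0.997 = 3/997.
Target odds = 0.95/0.05 = 19.
Need L⁶ ≥ 19 ÷ (3/997) = 18943/3.
4⁶ = 4096 < 18943/3 ≤ 15625 = 5⁶, so L = 5.

5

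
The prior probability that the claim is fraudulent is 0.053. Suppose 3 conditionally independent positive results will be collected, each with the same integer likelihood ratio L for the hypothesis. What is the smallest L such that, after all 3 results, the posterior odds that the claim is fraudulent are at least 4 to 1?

Prior odds = 0.053/0.947 = 53/947.
Target odds = 4.
Need L³ ≥ 4 ÷ (53/947) = 3788/53.
4³ = 64 < 3788/53 ≤ 125 = 5³, so L = 5.

5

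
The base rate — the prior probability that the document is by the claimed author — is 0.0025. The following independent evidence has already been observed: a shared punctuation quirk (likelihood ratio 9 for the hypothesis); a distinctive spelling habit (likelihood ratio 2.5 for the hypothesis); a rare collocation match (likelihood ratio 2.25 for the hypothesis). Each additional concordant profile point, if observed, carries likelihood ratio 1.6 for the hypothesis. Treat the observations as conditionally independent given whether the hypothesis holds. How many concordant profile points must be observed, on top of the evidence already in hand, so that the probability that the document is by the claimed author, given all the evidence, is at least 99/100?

Prior odds = 0.0025/0.9975 = 1/399.
Combined Bayes factor of the evidence already in hand = 9 × 2.5 × 2.25 = 50.625.
Odds after that evidence = (1/399) × 50.625 = 135/1064.
Target odds = 0.99/0.01 = 99.
Need 1.6ⁿ ≥ 99 ÷ (135/1064) = 11704/15.
1.6¹⁴ ≈720.576 falls short of 11704/15 but 1.6¹⁵ ≈1152.92 reaches it, so n = 15.

15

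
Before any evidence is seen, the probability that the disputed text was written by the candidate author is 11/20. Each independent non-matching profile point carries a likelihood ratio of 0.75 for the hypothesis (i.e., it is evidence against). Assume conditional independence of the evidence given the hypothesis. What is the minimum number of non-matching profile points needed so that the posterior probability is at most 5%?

Prior odds = 0.55/0.45 = 11/9.
Likelihood ratio per non-matching profile point = 0.75.
Target posterior odds = 0.05/0.95 = 1/19.
Need (11/9) × 0.75ⁿ ≤ 1/19, i.e. 0.75ⁿ ≤ 9/209.
0.75¹⁰ = 59049/1048576 is still above 9/209 but 0.75¹¹ = 177147/4194304 is at or below it, so n = 11.

11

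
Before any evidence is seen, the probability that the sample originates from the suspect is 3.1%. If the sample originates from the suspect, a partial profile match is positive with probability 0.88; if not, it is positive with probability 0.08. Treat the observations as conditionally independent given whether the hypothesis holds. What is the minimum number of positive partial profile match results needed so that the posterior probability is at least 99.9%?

Prior odds: 0.031 ÷ 0.969 = 31/969.
Likelihood ratio of a positive = 0.88/0.08 = 11.
Target posterior odds = 0.999/0.001 = 999.
Require 11ⁿ ≥ 999 ÷ (31/969) = 968031/31.
11⁴ = 14641 falls short of 968031/31 but 11⁵ = 161051 reaches it, so n = 5.

5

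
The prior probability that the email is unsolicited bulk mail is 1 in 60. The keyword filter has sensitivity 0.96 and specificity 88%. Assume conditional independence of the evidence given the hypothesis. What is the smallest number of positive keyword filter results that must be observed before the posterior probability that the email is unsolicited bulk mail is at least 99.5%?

Prior odds = (1/60)/(59/60) = 1/59.
False-positive rate = 1 − 0.88 = 0.12; likelihood ratio of a positive = 0.96/0.12 = 8.
Target posterior odds = 0.995/0.005 = 199.
Require 8ⁿ ≥ 199 ÷ (1/59) = 11741.
8⁴ = 4096 falls short of 11741 but 8⁵ = 32768 reaches it, so n = 5.

5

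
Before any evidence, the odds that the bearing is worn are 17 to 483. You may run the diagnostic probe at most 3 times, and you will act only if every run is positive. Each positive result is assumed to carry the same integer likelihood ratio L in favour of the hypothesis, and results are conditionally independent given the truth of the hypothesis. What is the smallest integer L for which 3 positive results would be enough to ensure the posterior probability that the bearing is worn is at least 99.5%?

18

Prior odds = 17/483.
Target odds = 0.995/0.005 = 199.
Need L³ ≥ 199 ÷ (17/483) = 96117/17.
17³ = 4913 < 96117/17 ≤ 5832 = 18³, so L = 18.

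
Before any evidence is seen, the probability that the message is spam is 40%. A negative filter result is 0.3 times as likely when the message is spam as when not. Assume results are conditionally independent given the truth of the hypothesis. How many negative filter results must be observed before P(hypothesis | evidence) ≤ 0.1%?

6

Prior odds = 0.4/0.6 = 2/3.
Likelihood ratio per negative filter result = 0.3.
Target odds: 0.001 ÷ 0.999 = 1/999.
Need (2/3) × 0.3ⁿ ≤ 1/999, i.e. 0.3ⁿ ≤ 1/666.
0.3⁵ = 243/100000 is still above 1/666 but 0.3⁶ = 729/1000000 is at or below it, so n = 6.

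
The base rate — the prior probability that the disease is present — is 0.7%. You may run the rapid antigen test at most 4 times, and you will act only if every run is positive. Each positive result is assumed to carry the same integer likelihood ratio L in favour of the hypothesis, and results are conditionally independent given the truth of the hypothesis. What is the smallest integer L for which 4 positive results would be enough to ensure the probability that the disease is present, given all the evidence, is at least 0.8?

5

Prior odds = 0.007/0.993 = 7/993.
Target odds = 0.8/0.2 = 4.
Need L⁴ ≥ 4 ÷ (7/993) = 3972/7.
4⁴ = 256 < 3972/7 ≤ 625 = 5⁴, so L = 5.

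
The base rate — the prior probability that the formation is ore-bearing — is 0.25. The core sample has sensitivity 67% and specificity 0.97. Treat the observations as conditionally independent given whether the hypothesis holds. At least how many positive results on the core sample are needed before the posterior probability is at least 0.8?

Prior odds = 0.25/0.75 = 1/3.
False-positive rate = 1 − 0.97 = 0.03; likelihood ratio of a positive = 0.67/0.03 = 67/3.
Target posterior odds = 0.8/0.2 = 4.
Need (1/3) × (67/3)ⁿ ≥ 4, i.e. (67/3)ⁿ ≥ 12.
(67/3)¹ = 67/3, which meets the required 12; so n = 1.

1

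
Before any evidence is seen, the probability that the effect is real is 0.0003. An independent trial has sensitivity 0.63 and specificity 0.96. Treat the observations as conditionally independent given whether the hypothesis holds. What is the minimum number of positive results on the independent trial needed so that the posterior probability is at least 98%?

5

Prior odds: 0.0003 ÷ 0.9997 = 3/9997.
False-positive rate = 1 − 0.96 = 0.04; likelihood ratio of a positive = 0.63/0.04 = 15.75.
Target odds: 0.98 ÷ 0.02 = 49.
Need (3/9997) × 15.75ⁿ ≥ 49, i.e. 15.75ⁿ ≥ 489853/3.
15.75⁴ = 15752961/256 falls short of 489853/3 but 15.75⁵ = 992436543/1024 reaches it, so n = 5.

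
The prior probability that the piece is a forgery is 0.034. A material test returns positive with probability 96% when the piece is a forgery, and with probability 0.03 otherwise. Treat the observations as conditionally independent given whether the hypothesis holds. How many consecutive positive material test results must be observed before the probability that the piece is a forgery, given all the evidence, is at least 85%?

Prior odds: 0.034 ÷ 0.966 = 17/483.
Likelihood ratio of a positive result = 0.96/0.03 = 32.
Target posterior odds = 0.85/0.15 = 17/3.
Require 32ⁿ ≥ 17/3 ÷ (17/483) = 161.
32¹ = 32 falls short of 161 but 32² = 1024 reaches it, so n = 2.

2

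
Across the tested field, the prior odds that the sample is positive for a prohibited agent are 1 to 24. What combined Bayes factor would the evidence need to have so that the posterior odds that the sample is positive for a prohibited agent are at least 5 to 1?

120

Prior odds = 1/24.
Target odds = 5.
Required Bayes factor = 5 ÷ (1/24) = 120.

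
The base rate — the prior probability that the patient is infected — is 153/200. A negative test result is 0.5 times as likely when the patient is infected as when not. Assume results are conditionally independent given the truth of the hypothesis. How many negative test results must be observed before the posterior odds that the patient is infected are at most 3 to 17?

Prior odds = 0.765/0.235 = 153/47.
Likelihood ratio per negative test result = 0.5.
Target odds = 3/17.
Require 0.5ⁿ ≤ 3/17 ÷ (153/47) = 47/867.
0.5⁴ = 0.0625 is still above 47/867 but 0.5⁵ = 0.03125 is at or below it, so n = 5.

5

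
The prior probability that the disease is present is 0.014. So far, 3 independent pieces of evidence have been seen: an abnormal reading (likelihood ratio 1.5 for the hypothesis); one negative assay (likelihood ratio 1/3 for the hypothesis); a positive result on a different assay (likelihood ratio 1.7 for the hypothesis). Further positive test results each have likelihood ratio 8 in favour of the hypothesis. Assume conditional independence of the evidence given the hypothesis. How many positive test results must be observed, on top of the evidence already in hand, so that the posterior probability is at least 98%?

Prior odds = 0.014/0.986 = 7/493.
Combined Bayes factor of the evidence already in hand = 1.5 × (1/3) × 1.7 = 0.85.
Odds after that evidence = (7/493) × 0.85 = 7/580.
Target odds = 0.98/0.02 = 49.
Need 8ⁿ ≥ 49 ÷ (7/580) = 4060.
8³ = 512 falls short of 4060 but 8⁴ = 4096 reaches it, so n = 4.

4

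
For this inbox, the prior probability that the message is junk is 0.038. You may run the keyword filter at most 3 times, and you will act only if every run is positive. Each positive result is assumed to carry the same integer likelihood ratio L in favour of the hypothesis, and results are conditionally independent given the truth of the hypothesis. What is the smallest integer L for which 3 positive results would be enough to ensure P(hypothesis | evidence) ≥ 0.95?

8

Prior odds = 0.038/0.962 = 19/481.
Target odds = 0.95/0.05 = 19.
Need L³ ≥ 19 ÷ (19/481) = 481.
7³ = 343 < 481 ≤ 512 = 8³, so L = 8.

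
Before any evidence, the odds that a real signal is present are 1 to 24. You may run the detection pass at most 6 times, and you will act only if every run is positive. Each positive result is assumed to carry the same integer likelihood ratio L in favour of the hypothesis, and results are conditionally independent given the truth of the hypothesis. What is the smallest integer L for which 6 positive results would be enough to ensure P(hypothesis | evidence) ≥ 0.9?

3

Prior odds = 1/24.
Target odds = 0.9/0.1 = 9.
Need L⁶ ≥ 9 ÷ (1/24) = 216.
2⁶ = 64 < 216 ≤ 729 = 3⁶, so L = 3.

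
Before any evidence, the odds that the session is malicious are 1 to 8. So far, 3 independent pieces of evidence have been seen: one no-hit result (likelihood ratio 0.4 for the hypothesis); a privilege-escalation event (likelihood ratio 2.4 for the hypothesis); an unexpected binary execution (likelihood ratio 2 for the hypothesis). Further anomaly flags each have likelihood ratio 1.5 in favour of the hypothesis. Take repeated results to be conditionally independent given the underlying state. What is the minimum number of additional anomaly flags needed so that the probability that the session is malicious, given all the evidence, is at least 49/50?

14

Prior odds = 0.125.
Combined Bayes factor of the evidence already in hand = 0.4 × 2.4 × 2 = 1.92.
Odds after that evidence = 0.125 × 1.92 = 0.24.
Target odds = 0.98/0.02 = 49.
Need 1.5ⁿ ≥ 49 ÷ 0.24 = 1225/6.
1.5¹³ = 1594323/8192 falls short of 1225/6 but 1.5¹⁴ = 4782969/16384 reaches it, so n = 14.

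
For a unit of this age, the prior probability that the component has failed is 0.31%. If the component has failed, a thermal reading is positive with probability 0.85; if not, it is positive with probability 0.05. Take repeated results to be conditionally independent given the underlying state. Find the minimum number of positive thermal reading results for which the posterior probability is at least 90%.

3

Prior odds: 0.0031 ÷ 0.9969 = 31/9969.
Likelihood ratio of a positive = 0.85/0.05 = 17.
Target posterior odds = 0.9/0.1 = 9.
Need (31/9969) × 17ⁿ ≥ 9, i.e. 17ⁿ ≥ 89721/31.
17² = 289 falls short of 89721/31 but 17³ = 4913 reaches it, so n = 3.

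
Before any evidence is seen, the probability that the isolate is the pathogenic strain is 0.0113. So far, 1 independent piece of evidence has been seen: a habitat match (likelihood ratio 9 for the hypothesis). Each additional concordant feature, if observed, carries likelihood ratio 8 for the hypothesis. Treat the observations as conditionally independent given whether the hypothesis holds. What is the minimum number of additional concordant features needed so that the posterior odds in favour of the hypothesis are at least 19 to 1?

Prior odds = 0.0113/0.9887 = 113/9887.
Bayes factor of the evidence already in hand = 9.
Odds after that evidence = (113/9887) × 9 = 1017/9887.
Target odds = 19.
Need 8ⁿ ≥ 19 ÷ (1017/9887) = 187853/1017.
8² = 64 falls short of 187853/1017 but 8³ = 512 reaches it, so n = 3.

3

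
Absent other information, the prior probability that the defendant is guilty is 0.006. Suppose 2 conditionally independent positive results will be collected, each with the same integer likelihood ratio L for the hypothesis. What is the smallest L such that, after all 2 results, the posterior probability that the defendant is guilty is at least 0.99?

129

Prior odds = 0.006/0.994 = 3/497.
Target odds = 0.99/0.01 = 99.
Need L² ≥ 99 ÷ (3/497) = 16401.
128² = 16384 < 16401 ≤ 16641 = 129², so L = 129.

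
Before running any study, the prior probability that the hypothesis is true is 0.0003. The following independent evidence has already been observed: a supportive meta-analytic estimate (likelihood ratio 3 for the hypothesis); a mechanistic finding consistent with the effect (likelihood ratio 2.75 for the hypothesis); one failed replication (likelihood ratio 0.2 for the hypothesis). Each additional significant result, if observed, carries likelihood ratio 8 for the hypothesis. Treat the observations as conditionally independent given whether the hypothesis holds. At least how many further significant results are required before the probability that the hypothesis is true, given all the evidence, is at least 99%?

Prior odds = 0.0003/0.9997 = 3/9997.
Combined Bayes factor of the evidence already in hand = 3 × 2.75 × 0.2 = 1.65.
Odds after that evidence = (3/9997) × 1.65 = 99/199940.
Target odds = 0.99/0.01 = 99.
Need 8ⁿ ≥ 99 ÷ (99/199940) = 199940.
8⁵ = 32768 falls short of 199940 but 8⁶ = 262144 reaches it, so n = 6.

6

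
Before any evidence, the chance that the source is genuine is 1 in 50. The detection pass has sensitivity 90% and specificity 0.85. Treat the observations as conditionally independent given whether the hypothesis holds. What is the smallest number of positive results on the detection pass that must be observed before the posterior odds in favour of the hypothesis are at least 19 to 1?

4

Prior odds: 0.02 ÷ 0.98 = 1/49.
False-positive rate = 1 − 0.85 = 0.15; likelihood ratio of a positive = 0.9/0.15 = 6.
Target odds = 19.
Need (1/49) × 6ⁿ ≥ 19, i.e. 6ⁿ ≥ 931.
6³ = 216 falls short of 931 but 6⁴ = 1296 reaches it, so n = 4.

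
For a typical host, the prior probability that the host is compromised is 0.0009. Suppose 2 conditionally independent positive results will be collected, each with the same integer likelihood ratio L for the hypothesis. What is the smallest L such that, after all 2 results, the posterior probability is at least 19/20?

Prior odds = 0.0009/0.9991 = 9/9991.
Target odds = 0.95/0.05 = 19.
Need L² ≥ 19 ÷ (9/9991) = 189829/9.
145² = 21025 < 189829/9 ≤ 21316 = 146², so L = 146.

146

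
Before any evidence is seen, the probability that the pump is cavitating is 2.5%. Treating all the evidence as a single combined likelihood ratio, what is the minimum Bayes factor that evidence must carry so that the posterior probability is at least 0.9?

Prior odds = 0.025/0.975 = 1/39.
Target odds = 0.9/0.1 = 9.
Required Bayes factor = 9 ÷ (1/39) = 351.

351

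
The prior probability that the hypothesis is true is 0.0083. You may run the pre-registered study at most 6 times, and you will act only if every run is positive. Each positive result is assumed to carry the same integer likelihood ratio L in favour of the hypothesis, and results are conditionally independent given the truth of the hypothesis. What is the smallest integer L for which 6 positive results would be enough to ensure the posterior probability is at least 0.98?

5

Prior odds = 0.0083/0.9917 = 83/9917.
Target odds = 0.98/0.02 = 49.
Need L⁶ ≥ 49 ÷ (83/9917) = 485933/83.
4⁶ = 4096 < 485933/83 ≤ 15625 = 5⁶, so L = 5.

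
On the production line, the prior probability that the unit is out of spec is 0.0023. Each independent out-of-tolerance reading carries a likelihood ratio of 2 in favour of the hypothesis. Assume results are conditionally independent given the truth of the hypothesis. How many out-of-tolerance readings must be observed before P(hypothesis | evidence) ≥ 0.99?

16

Prior odds = 0.0023/0.9977 = 23/9977.
Likelihood ratio per out-of-tolerance reading = 2.
Target odds: 0.99 ÷ 0.01 = 99.
Need (23/9977) × 2ⁿ ≥ 99, i.e. 2ⁿ ≥ 987723/23.
2¹⁵ = 32768 falls short of 987723/23 but 2¹⁶ = 65536 reaches it, so n = 16.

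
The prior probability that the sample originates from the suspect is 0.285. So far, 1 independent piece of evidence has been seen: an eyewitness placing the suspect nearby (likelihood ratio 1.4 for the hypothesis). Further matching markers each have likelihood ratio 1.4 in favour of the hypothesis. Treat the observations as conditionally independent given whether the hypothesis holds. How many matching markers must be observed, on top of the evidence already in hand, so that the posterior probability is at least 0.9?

9

Prior odds = 0.285/0.715 = 57/143.
Bayes factor of the evidence already in hand = 1.4.
Odds after that evidence = (57/143) × 1.4 = 399/715.
Target odds = 0.9/0.1 = 9.
Need 1.4ⁿ ≥ 9 ÷ (399/715) = 2145/133.
1.4⁸ = 5764801/390625 falls short of 2145/133 but 1.4⁹ = 40353607/1953125 reaches it, so n = 9.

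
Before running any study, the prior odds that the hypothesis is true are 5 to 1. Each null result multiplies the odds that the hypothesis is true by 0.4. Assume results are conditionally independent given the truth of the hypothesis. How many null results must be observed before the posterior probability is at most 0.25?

Prior odds = 5.
Likelihood ratio per null result = 0.4.
Target odds: 0.25 ÷ 0.75 = 1/3.
Require 0.4ⁿ ≤ 1/3 ÷ 5 = 1/15.
0.4² = 0.16 is still above 1/15 but 0.4³ = 0.064 is at or below it, so n = 3.

3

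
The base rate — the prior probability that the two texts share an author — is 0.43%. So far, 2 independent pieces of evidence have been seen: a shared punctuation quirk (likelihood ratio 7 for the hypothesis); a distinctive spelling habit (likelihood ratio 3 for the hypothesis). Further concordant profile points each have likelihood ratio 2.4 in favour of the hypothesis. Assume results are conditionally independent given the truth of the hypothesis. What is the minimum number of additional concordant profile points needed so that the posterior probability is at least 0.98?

8

Prior odds = 0.0043/0.9957 = 43/9957.
Combined Bayes factor of the evidence already in hand = 7 × 3 = 21.
Odds after that evidence = (43/9957) × 21 = 301/3319.
Target odds = 0.98/0.02 = 49.
Need 2.4ⁿ ≥ 49 ÷ (301/3319) = 23233/43.
2.4⁷ = 35831808/78125 falls short of 23233/43 but 2.4⁸ = 429981696/390625 reaches it, so n = 8.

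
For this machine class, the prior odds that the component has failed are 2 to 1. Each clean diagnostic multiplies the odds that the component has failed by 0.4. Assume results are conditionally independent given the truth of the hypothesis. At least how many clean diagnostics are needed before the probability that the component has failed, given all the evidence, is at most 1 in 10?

Prior odds = 2.
Likelihood ratio per clean diagnostic = 0.4.
Target odds: 0.1 ÷ 0.9 = 1/9.
Require 0.4ⁿ ≤ 1/9 ÷ 2 = 1/18.
0.4³ = 0.064 is still above 1/18 but 0.4⁴ = 0.0256 is at or below it, so n = 4.

4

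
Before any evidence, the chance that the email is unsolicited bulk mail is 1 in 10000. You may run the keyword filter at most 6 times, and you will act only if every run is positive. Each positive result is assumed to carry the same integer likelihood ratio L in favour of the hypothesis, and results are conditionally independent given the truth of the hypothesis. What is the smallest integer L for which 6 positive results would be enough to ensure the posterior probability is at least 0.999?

Prior odds = 0.0001/0.9999 = 1/9999.
Target odds = 0.999/0.001 = 999.
Need L⁶ ≥ 999 ÷ (1/9999) = 9989001.
14⁶ = 7529536 < 9989001 ≤ 11390625 = 15⁶, so L = 15.

15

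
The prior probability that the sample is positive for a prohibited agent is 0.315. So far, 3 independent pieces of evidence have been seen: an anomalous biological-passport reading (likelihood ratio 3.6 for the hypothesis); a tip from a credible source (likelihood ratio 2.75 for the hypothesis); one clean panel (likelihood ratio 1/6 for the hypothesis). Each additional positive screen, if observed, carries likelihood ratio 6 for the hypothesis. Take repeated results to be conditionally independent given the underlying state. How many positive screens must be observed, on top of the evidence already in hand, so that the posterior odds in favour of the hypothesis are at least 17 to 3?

2

Prior odds = 0.315/0.685 = 63/137.
Combined Bayes factor of the evidence already in hand = 3.6 × 2.75 × (1/6) = 1.65.
Odds after that evidence = (63/137) × 1.65 = 2079/2740.
Target odds = 17/3.
Need 6ⁿ ≥ 17/3 ÷ (2079/2740) = 46580/6237.
6¹ = 6 falls short of 46580/6237 but 6² = 36 reaches it, so n = 2.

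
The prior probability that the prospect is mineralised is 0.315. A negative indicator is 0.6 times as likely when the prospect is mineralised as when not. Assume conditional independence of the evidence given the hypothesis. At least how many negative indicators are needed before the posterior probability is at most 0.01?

8

Prior odds: 0.315 ÷ 0.685 = 63/137.
Likelihood ratio per negative indicator = 0.6.
Target odds: 0.01 ÷ 0.99 = 1/99.
Need (63/137) × 0.6ⁿ ≤ 1/99, i.e. 0.6ⁿ ≤ 137/6237.
0.6⁷ = 2187/78125 is still above 137/6237 but 0.6⁸ = 6561/390625 is at or below it, so n = 8.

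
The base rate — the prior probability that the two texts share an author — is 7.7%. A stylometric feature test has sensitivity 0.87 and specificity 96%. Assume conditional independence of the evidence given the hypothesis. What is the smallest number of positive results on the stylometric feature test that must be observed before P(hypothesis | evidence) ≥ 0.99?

Prior odds: 0.077 ÷ 0.923 = 77/923.
False-positive rate = 1 − 0.96 = 0.04; likelihood ratio of a positive = 0.87/0.04 = 21.75.
Target posterior odds = 0.99/0.01 = 99.
Need (77/923) × 21.75ⁿ ≥ 99, i.e. 21.75ⁿ ≥ 8307/7.
21.75² = 473.0625 falls short of 8307/7 but 21.75³ = 658503/64 reaches it, so n = 3.

3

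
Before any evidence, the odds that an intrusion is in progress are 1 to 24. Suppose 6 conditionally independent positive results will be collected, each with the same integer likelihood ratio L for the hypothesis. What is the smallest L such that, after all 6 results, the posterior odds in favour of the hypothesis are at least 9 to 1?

Prior odds = 1/24.
Target odds = 9.
Need L⁶ ≥ 9 ÷ (1/24) = 216.
2⁶ = 64 < 216 ≤ 729 = 3⁶, so L = 3.

3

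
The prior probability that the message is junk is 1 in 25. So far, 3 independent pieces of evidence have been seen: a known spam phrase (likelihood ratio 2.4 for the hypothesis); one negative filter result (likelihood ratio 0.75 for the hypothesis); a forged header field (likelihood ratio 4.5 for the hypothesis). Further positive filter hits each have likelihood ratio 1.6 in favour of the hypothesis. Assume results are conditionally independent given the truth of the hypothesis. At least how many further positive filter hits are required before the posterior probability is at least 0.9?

Prior odds = 0.04/0.96 = 1/24.
Combined Bayes factor of the evidence already in hand = 2.4 × 0.75 × 4.5 = 8.1.
Odds after that evidence = (1/24) × 8.1 = 0.3375.
Target odds = 0.9/0.1 = 9.
Need 1.6ⁿ ≥ 9 ÷ 0.3375 = 80/3.
1.6⁶ = 262144/15625 falls short of 80/3 but 1.6⁷ = 2097152/78125 reaches it, so n = 7.

7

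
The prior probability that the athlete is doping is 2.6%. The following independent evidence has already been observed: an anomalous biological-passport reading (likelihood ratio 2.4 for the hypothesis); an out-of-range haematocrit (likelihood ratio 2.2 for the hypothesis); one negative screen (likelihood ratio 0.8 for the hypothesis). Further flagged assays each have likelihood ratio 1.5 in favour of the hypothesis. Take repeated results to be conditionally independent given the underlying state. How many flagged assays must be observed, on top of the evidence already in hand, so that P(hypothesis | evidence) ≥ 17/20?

10

Prior odds = 0.026/0.974 = 13/487.
Combined Bayes factor of the evidence already in hand = 2.4 × 2.2 × 0.8 = 4.224.
Odds after that evidence = (13/487) × 4.224 = 6864/60875.
Target odds = 0.85/0.15 = 17/3.
Need 1.5ⁿ ≥ 17/3 ÷ (6864/60875) = 1034875/20592.
1.5⁹ = 19683/512 falls short of 1034875/20592 but 1.5¹⁰ = 59049/1024 reaches it, so n = 10.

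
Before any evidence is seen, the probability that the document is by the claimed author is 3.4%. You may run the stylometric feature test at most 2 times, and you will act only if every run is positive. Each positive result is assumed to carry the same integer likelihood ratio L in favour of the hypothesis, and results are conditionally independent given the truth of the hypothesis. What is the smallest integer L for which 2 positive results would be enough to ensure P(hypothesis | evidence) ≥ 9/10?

Prior odds = 0.034/0.966 = 17/483.
Target odds = 0.9/0.1 = 9.
Need L² ≥ 9 ÷ (17/483) = 4347/17.
15² = 225 < 4347/17 ≤ 256 = 16², so L = 16.

16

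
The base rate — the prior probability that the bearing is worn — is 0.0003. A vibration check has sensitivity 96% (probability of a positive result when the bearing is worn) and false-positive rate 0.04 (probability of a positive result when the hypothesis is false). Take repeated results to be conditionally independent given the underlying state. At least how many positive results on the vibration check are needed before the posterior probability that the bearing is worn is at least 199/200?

5

Prior odds = 0.0003/0.9997 = 3/9997.
Likelihood ratio of a positive result = 0.96/0.04 = 24.
Target odds: 0.995 ÷ 0.005 = 199.
Require 24ⁿ ≥ 199 ÷ (3/9997) = 1989403/3.
24⁴ = 331776 falls short of 1989403/3 but 24⁵ = 7962624 reaches it, so n = 5.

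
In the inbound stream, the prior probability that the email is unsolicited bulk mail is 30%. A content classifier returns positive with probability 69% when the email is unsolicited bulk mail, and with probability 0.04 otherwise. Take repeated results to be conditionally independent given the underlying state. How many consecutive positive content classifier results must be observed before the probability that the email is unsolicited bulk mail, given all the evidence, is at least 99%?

Prior odds = 0.3/0.7 = 3/7.
Likelihood ratio of a positive result = 0.69/0.04 = 17.25.
Target posterior odds = 0.99/0.01 = 99.
Need (3/7) × 17.25ⁿ ≥ 99, i.e. 17.25ⁿ ≥ 231.
17.25¹ = 17.25 falls short of 231 but 17.25² = 297.5625 reaches it, so n = 2.

2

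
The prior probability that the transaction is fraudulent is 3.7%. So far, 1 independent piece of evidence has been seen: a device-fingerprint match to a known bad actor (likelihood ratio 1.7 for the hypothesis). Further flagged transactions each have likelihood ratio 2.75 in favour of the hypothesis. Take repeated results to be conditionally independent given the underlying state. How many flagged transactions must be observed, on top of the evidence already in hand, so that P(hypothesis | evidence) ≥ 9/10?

5

Prior odds = 0.037/0.963 = 37/963.
Bayes factor of the evidence already in hand = 1.7.
Odds after that evidence = (37/963) × 1.7 = 629/9630.
Target odds = 0.9/0.1 = 9.
Need 2.75ⁿ ≥ 9 ÷ (629/9630) = 86670/629.
2.75⁴ = 57.19140625 falls short of 86670/629 but 2.75⁵ = 161051/1024 reaches it, so n = 5.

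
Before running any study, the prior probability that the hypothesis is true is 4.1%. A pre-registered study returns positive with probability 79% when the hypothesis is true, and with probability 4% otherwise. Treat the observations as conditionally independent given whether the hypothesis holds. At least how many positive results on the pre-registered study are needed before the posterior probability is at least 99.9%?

Prior odds: 0.041 ÷ 0.959 = 41/959.
Likelihood ratio of a positive result = 0.79/0.04 = 19.75.
Target posterior odds = 0.999/0.001 = 999.
Require 19.75ⁿ ≥ 999 ÷ (41/959) = 958041/41.
19.75³ = 7703.734375 falls short of 958041/41 but 19.75⁴ = 38950081/256 reaches it, so n = 4.

4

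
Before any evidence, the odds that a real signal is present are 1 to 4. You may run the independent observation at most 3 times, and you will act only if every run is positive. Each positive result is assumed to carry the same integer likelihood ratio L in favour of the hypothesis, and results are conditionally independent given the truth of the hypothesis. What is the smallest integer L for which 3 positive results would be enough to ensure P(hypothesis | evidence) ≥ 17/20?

3

Prior odds = 0.25.
Target odds = 0.85/0.15 = 17/3.
Need L³ ≥ 17/3 ÷ 0.25 = 68/3.
2³ = 8 < 68/3 ≤ 27 = 3³, so L = 3.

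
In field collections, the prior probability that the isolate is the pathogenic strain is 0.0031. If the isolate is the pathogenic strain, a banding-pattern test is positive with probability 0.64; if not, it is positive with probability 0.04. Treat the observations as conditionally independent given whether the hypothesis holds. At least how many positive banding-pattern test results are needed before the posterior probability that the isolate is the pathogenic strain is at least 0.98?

4

Prior odds: 0.0031 ÷ 0.9969 = 31/9969.
Likelihood ratio of a positive = 0.64/0.04 = 16.
Target posterior odds = 0.98/0.02 = 49.
Require 16ⁿ ≥ 49 ÷ (31/9969) = 488481/31.
16³ = 4096 falls short of 488481/31 but 16⁴ = 65536 reaches it, so n = 4.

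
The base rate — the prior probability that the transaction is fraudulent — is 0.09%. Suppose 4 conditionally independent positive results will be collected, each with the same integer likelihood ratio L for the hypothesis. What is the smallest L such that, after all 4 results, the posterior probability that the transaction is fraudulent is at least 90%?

10

Prior odds = 0.0009/0.9991 = 9/9991.
Target odds = 0.9/0.1 = 9.
Need L⁴ ≥ 9 ÷ (9/9991) = 9991.
9⁴ = 6561 < 9991 ≤ 10000 = 10⁴, so L = 10.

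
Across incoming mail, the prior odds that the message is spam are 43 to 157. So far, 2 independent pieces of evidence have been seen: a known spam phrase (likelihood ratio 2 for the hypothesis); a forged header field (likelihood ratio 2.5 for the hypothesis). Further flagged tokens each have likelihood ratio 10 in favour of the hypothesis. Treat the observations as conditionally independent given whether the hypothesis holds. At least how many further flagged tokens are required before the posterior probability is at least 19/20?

Prior odds = 43/157.
Combined Bayes factor of the evidence already in hand = 2 × 2.5 = 5.
Odds after that evidence = (43/157) × 5 = 215/157.
Target odds = 0.95/0.05 = 19.
Need 10ⁿ ≥ 19 ÷ (215/157) = 2983/215.
10¹ = 10 falls short of 2983/215 but 10² = 100 reaches it, so n = 2.

2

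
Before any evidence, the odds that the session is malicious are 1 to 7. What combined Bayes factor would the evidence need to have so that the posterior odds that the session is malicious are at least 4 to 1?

Prior odds = 1/7.
Target odds = 4.
Required Bayes factor = 4 ÷ (1/7) = 28.

28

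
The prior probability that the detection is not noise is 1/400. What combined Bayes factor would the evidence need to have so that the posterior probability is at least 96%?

9576

Prior odds = 0.0025/0.9975 = 1/399.
Target odds = 0.96/0.04 = 24.
Required Bayes factor = 24 ÷ (1/399) = 9576.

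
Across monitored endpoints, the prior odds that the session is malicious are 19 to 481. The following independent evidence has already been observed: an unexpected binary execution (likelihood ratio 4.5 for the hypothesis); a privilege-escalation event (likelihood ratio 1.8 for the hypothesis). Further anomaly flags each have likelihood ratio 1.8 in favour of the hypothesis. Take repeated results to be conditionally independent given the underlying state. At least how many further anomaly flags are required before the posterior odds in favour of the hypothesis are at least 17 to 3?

Prior odds = 19/481.
Combined Bayes factor of the evidence already in hand = 4.5 × 1.8 = 8.1.
Odds after that evidence = (19/481) × 8.1 = 1539/4810.
Target odds = 17/3.
Need 1.8ⁿ ≥ 17/3 ÷ (1539/4810) = 81770/4617.
1.8⁴ = 10.4976 falls short of 81770/4617 but 1.8⁵ = 18.89568 reaches it, so n = 5.

5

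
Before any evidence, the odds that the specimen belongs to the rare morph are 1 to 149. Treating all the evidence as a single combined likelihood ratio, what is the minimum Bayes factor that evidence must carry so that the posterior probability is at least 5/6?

Prior odds = 1/149.
Target odds = (5/6)/(1/6) = 5.
Required Bayes factor = 5 ÷ (1/149) = 745.

745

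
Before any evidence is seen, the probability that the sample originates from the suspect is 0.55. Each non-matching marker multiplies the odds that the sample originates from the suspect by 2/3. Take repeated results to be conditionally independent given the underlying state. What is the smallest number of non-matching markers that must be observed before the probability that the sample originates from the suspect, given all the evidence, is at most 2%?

Prior odds = 0.55/0.45 = 11/9.
Likelihood ratio per non-matching marker = 2/3.
Target posterior odds = 0.02/0.98 = 1/49.
Need (11/9) × (2/3)ⁿ ≤ 1/49, i.e. (2/3)ⁿ ≤ 9/539.
(2/3)¹⁰ = 1024/59049 is still above 9/539 but (2/3)¹¹ = 2048/177147 is at or below it, so n = 11.

11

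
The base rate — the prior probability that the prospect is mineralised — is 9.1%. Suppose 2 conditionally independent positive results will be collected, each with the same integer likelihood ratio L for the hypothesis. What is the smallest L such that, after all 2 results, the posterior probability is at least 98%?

Prior odds = 0.091/0.909 = 91/909.
Target odds = 0.98/0.02 = 49.
Need L² ≥ 49 ÷ (91/909) = 6363/13.
22² = 484 < 6363/13 ≤ 529 = 23², so L = 23.

23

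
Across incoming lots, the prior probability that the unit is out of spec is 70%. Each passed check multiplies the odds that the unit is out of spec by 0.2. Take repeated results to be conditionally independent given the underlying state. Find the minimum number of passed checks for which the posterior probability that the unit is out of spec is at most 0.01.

4

Prior odds: 0.7 ÷ 0.3 = 7/3.
Likelihood ratio per passed check = 0.2.
Target odds: 0.01 ÷ 0.99 = 1/99.
Need (7/3) × 0.2ⁿ ≤ 1/99, i.e. 0.2ⁿ ≤ 1/231.
0.2³ = 0.008 is still above 1/231 but 0.2⁴ = 0.0016 is at or below it, so n = 4.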